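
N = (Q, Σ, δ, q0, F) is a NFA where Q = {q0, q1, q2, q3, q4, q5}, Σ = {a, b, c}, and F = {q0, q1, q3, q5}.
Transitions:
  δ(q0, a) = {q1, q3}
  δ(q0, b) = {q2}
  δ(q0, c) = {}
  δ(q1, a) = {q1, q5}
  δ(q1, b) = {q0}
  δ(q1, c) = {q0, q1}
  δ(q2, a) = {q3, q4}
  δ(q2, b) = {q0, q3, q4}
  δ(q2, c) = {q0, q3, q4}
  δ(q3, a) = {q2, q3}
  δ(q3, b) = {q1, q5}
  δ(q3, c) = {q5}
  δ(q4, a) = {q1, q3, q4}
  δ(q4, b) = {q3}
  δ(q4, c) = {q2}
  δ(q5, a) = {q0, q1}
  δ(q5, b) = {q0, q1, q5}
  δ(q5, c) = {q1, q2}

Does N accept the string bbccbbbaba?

Start: {q0}
read b: {q2}
read b: {q0, q3, q4}
read c: {q2, q5}
read c: {q0, q1, q2, q3, q4}
read b: {q0, q1, q2, q3, q4, q5}
read b: {q0, q1, q2, q3, q4, q5}
read b: {q0, q1, q2, q3, q4, q5}
read a: {q0, q1, q2, q3, q4, q5}
read b: {q0, q1, q2, q3, q4, q5}
read a: {q0, q1, q2, q3, q4, q5}
Reachable ∩ accepting = {q0, q1, q3, q5} — nonempty.

accepted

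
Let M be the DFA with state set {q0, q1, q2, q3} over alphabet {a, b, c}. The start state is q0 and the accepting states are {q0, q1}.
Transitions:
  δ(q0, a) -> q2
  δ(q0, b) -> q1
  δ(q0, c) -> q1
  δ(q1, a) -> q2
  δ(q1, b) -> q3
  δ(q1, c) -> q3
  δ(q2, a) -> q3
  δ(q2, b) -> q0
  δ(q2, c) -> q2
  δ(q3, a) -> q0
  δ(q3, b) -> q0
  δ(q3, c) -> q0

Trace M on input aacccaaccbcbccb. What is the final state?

q0 --a--> q2
q2 --a--> q3
q3 --c--> q0
q0 --c--> q1
q1 --c--> q3
q3 --a--> q0
q0 --a--> q2
q2 --c--> q2
q2 --c--> q2
q2 --b--> q0
q0 --c--> q1
q1 --b--> q3
q3 --c--> q0
q0 --c--> q1
q1 --b--> q3

q3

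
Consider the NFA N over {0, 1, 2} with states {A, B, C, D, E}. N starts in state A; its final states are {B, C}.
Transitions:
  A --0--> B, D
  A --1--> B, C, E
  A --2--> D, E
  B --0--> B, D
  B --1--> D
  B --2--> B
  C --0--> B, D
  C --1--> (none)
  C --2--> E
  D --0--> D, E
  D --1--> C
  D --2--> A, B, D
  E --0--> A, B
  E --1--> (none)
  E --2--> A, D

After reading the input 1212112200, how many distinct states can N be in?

Start: {A}
read 1: {B, C, E}
read 2: {A, B, D, E}
read 1: {B, C, D, E}
read 2: {A, B, D, E}
read 1: {B, C, D, E}
read 1: {C, D}
read 2: {A, B, D, E}
read 2: {A, B, D, E}
read 0: {A, B, D, E}
read 0: {A, B, D, E}
Final reachable set {A, B, D, E} has 4 states.

4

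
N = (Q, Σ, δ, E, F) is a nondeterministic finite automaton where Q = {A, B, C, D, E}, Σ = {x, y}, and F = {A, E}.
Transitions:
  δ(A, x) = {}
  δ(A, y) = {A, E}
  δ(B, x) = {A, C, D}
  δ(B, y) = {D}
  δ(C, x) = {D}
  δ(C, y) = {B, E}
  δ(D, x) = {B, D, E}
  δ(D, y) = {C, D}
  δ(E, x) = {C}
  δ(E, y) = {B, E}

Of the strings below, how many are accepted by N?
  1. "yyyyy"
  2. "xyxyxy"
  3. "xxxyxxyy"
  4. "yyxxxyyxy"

4

"yyyyy": accepted
"xyxyxy": accepted
"xxxyxxyy": accepted
"yyxxxyyxy": accepted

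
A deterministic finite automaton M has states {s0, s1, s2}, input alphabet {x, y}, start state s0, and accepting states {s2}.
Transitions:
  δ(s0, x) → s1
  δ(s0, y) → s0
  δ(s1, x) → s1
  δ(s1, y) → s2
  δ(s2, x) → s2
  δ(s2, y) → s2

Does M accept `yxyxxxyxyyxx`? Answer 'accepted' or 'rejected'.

s0 --y--> s0
s0 --x--> s1
s1 --y--> s2
s2 --x--> s2
s2 --x--> s2
s2 --x--> s2
s2 --y--> s2
s2 --x--> s2
s2 --y--> s2
s2 --y--> s2
s2 --x--> s2
s2 --x--> s2
End in state s2, which is an accepting state.

accepted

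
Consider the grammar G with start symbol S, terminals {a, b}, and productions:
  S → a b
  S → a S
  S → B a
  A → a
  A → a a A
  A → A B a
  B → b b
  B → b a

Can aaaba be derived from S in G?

no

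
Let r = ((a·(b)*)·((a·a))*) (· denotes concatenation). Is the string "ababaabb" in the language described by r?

No split of ababaabb into u·v has (a·(b)*) matching u and ((a·a))* matching v.

no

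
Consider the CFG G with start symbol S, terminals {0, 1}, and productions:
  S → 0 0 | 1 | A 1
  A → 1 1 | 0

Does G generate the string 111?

S ⇒ A1 ⇒ 111

yes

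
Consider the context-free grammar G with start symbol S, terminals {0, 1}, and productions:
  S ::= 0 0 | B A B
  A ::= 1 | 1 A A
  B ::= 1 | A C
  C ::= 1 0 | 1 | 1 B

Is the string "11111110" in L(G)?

yes

S ⇒ BAB ⇒ ACAB ⇒ 1CAB ⇒ 11AB ⇒ 111AAB ⇒ 1111AB ⇒ 11111B ⇒ 11111AC ⇒ 111111C ⇒ 11111110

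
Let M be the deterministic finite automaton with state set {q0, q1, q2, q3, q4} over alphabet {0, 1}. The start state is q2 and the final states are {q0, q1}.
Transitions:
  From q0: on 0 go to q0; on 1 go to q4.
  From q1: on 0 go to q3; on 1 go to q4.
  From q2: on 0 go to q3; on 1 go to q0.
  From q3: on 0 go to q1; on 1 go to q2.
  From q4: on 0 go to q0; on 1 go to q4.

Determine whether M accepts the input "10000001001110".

accepted

q2 --1--> q0
q0 --0--> q0
q0 --0--> q0
q0 --0--> q0
q0 --0--> q0
q0 --0--> q0
q0 --0--> q0
q0 --1--> q4
q4 --0--> q0
q0 --0--> q0
q0 --1--> q4
q4 --1--> q4
q4 --1--> q4
q4 --0--> q0
End in state q0, which is an accepting state.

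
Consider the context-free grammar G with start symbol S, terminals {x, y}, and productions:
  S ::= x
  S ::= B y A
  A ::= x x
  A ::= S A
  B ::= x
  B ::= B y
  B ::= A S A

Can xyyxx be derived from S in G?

S ⇒ ByA ⇒ ByyA ⇒ xyyA ⇒ xyyxx

yes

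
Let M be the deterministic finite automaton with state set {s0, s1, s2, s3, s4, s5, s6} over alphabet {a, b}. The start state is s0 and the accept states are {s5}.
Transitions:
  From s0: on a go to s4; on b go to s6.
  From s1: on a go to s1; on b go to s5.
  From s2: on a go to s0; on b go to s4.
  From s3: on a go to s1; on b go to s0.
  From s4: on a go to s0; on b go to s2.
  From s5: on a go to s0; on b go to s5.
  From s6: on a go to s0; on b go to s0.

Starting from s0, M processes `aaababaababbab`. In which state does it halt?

s2

s0 --a--> s4
s4 --a--> s0
s0 --a--> s4
s4 --b--> s2
s2 --a--> s0
s0 --b--> s6
s6 --a--> s0
s0 --a--> s4
s4 --b--> s2
s2 --a--> s0
s0 --b--> s6
s6 --b--> s0
s0 --a--> s4
s4 --b--> s2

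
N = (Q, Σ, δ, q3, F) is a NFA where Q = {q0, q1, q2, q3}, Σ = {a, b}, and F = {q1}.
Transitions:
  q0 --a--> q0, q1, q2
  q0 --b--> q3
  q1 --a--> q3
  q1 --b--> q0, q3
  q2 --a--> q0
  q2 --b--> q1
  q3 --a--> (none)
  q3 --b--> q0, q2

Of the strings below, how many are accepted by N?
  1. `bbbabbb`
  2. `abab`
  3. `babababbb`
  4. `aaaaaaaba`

2

`bbbabbb`: accepted
`abab`: rejected
`babababbb`: accepted
`aaaaaaaba`: rejected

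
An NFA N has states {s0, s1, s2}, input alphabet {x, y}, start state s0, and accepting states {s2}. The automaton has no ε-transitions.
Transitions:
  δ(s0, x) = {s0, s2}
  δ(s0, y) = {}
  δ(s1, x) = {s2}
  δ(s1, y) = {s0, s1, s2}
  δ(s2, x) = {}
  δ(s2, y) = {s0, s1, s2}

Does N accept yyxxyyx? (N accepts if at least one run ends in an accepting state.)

rejected

Start: {s0}
read y: {}
The reachable set is empty and stays empty for the remaining 6 symbols.
Reachable ∩ accepting = {} — empty.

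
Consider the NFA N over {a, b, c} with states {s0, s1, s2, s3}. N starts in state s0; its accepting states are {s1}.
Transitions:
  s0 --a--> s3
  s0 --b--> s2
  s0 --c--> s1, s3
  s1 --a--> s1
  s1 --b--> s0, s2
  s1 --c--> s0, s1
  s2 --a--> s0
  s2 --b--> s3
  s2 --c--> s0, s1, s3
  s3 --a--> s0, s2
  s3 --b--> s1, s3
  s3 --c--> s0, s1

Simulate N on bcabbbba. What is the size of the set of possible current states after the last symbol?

4

Start: {s0}
read b: {s2}
read c: {s0, s1, s3}
read a: {s0, s1, s2, s3}
read b: {s0, s1, s2, s3}
read b: {s0, s1, s2, s3}
read b: {s0, s1, s2, s3}
read b: {s0, s1, s2, s3}
read a: {s0, s1, s2, s3}
Final reachable set {s0, s1, s2, s3} has 4 states.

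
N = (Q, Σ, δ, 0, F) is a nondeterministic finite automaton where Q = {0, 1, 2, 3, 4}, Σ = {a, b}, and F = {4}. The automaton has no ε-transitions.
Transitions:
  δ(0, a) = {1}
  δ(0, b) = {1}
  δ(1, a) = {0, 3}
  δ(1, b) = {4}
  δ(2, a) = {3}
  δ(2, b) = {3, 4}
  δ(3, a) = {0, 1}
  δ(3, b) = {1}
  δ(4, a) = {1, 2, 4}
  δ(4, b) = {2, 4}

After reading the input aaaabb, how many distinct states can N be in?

Start: {0}
read a: {1}
read a: {0, 3}
read a: {0, 1}
read a: {0, 1, 3}
read b: {1, 4}
read b: {2, 4}
Final reachable set {2, 4} has 2 states.

2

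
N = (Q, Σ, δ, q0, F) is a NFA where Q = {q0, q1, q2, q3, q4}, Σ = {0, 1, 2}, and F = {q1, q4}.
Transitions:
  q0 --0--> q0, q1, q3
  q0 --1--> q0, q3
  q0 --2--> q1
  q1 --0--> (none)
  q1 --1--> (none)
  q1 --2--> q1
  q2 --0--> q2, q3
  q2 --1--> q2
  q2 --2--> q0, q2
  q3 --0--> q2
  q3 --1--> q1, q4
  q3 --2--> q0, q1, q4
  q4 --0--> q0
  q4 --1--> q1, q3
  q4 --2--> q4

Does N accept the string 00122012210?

Start: {q0}
read 0: {q0, q1, q3}
read 0: {q0, q1, q2, q3}
read 1: {q0, q1, q2, q3, q4}
read 2: {q0, q1, q2, q4}
read 2: {q0, q1, q2, q4}
read 0: {q0, q1, q2, q3}
read 1: {q0, q1, q2, q3, q4}
read 2: {q0, q1, q2, q4}
read 2: {q0, q1, q2, q4}
read 1: {q0, q1, q2, q3}
read 0: {q0, q1, q2, q3}
Reachable ∩ accepting = {q1} — nonempty.

accepted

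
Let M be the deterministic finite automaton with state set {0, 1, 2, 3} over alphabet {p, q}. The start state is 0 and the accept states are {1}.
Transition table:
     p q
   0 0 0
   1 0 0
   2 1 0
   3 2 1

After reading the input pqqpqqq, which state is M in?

0

0 --p--> 0
0 --q--> 0
0 --q--> 0
0 --p--> 0
0 --q--> 0
0 --q--> 0
0 --q--> 0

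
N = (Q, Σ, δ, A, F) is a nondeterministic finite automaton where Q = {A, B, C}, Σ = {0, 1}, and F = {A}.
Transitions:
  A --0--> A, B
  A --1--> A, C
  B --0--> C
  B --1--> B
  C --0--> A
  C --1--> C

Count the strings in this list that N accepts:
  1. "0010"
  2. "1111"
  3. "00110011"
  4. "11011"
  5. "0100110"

5

"0010": accepted
"1111": accepted
"00110011": accepted
"11011": accepted
"0100110": accepted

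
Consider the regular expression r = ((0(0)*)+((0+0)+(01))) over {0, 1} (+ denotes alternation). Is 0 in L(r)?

yes

The left alternative (0(0)*) matches 0.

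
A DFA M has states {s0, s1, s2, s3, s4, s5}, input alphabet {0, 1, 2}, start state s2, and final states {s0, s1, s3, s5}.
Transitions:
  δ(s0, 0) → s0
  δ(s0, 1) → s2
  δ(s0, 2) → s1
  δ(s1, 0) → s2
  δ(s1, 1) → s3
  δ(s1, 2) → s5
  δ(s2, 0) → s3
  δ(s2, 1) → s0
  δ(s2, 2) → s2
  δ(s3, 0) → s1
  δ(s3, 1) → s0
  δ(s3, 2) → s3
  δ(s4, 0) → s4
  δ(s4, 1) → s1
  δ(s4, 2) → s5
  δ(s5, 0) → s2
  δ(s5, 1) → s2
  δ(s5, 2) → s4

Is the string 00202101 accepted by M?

rejected

s2 --0--> s3
s3 --0--> s1
s1 --2--> s5
s5 --0--> s2
s2 --2--> s2
s2 --1--> s0
s0 --0--> s0
s0 --1--> s2
End in state s2, which is not an accepting state.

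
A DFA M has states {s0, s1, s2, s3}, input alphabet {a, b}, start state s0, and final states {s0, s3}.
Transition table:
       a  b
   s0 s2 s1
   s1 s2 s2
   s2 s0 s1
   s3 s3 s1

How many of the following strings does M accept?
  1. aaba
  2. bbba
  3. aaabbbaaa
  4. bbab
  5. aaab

0

aaba: rejected
bbba: rejected
aaabbbaaa: rejected
bbab: rejected
aaab: rejected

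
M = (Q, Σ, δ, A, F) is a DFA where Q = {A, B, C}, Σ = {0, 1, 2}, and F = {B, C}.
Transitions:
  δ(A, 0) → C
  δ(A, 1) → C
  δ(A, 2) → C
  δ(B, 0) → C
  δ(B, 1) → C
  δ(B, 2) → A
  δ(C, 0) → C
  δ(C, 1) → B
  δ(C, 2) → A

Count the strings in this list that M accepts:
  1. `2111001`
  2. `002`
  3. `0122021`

2

`2111001`: accepted
`002`: rejected
`0122021`: accepted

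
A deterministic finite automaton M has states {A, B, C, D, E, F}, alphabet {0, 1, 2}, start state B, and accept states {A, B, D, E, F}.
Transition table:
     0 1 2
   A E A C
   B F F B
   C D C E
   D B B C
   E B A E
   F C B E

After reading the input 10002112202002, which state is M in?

B --1--> F
F --0--> C
C --0--> D
D --0--> B
B --2--> B
B --1--> F
F --1--> B
B --2--> B
B --2--> B
B --0--> F
F --2--> E
E --0--> B
B --0--> F
F --2--> E

E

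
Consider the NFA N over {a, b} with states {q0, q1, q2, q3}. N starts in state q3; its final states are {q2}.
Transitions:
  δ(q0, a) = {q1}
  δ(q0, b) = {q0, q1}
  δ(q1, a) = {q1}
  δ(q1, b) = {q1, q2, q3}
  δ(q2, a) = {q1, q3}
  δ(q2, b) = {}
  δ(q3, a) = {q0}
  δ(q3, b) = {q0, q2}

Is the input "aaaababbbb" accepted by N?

accepted

Start: {q3}
read a: {q0}
read a: {q1}
read a: {q1}
read a: {q1}
read b: {q1, q2, q3}
read a: {q0, q1, q3}
read b: {q0, q1, q2, q3}
read b: {q0, q1, q2, q3}
read b: {q0, q1, q2, q3}
read b: {q0, q1, q2, q3}
Reachable ∩ accepting = {q2} — nonempty.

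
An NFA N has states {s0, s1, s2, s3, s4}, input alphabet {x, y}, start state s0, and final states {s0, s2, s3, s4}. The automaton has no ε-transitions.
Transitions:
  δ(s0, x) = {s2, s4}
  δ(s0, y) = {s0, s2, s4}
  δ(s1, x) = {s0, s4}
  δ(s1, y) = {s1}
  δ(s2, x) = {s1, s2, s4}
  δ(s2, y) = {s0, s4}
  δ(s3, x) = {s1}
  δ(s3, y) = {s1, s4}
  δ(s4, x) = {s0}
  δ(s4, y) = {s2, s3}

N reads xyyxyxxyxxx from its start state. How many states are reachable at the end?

4

Start: {s0}
read x: {s2, s4}
read y: {s0, s2, s3, s4}
read y: {s0, s1, s2, s3, s4}
read x: {s0, s1, s2, s4}
read y: {s0, s1, s2, s3, s4}
read x: {s0, s1, s2, s4}
read x: {s0, s1, s2, s4}
read y: {s0, s1, s2, s3, s4}
read x: {s0, s1, s2, s4}
read x: {s0, s1, s2, s4}
read x: {s0, s1, s2, s4}
Final reachable set {s0, s1, s2, s4} has 4 states.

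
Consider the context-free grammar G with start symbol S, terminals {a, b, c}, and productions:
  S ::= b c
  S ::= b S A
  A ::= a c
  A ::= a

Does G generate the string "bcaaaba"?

no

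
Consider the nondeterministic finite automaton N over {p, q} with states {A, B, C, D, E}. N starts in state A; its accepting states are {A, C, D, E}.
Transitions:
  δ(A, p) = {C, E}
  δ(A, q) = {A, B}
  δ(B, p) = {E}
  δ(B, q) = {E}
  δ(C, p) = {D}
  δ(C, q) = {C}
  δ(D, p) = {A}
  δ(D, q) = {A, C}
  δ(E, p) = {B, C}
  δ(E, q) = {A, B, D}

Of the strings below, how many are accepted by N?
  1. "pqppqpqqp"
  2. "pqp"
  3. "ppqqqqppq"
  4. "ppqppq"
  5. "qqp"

5

"pqppqpqqp": accepted
"pqp": accepted
"ppqqqqppq": accepted
"ppqppq": accepted
"qqp": accepted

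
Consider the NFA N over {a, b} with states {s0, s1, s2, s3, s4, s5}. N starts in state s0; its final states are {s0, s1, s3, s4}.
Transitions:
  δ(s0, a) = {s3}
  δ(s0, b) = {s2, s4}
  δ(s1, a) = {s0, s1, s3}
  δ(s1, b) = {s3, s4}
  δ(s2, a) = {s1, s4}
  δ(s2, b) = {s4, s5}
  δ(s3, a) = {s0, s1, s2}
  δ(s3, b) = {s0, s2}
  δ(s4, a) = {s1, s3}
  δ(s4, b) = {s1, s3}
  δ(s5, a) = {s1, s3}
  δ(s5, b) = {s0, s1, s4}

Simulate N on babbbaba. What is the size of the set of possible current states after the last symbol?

5

Start: {s0}
read b: {s2, s4}
read a: {s1, s3, s4}
read b: {s0, s1, s2, s3, s4}
read b: {s0, s1, s2, s3, s4, s5}
read b: {s0, s1, s2, s3, s4, s5}
read a: {s0, s1, s2, s3, s4}
read b: {s0, s1, s2, s3, s4, s5}
read a: {s0, s1, s2, s3, s4}
Final reachable set {s0, s1, s2, s3, s4} has 5 states.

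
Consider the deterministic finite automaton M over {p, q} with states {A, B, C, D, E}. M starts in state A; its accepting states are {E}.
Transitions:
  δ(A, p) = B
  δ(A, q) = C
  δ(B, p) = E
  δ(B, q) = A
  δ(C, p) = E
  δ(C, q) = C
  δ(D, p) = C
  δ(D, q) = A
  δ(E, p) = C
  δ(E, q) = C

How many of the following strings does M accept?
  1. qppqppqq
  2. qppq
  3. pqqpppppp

qppqppqq: rejected
qppq: rejected
pqqpppppp: rejected

0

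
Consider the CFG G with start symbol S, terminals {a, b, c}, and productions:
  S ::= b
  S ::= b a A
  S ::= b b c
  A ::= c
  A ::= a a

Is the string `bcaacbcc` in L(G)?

no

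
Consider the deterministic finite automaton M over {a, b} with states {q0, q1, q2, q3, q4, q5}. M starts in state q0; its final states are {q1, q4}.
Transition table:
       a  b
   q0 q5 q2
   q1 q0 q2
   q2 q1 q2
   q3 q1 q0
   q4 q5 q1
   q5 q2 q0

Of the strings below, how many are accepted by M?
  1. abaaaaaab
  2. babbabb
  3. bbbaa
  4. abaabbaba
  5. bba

abaaaaaab: rejected
babbabb: rejected
bbbaa: rejected
abaabbaba: accepted
bba: accepted

2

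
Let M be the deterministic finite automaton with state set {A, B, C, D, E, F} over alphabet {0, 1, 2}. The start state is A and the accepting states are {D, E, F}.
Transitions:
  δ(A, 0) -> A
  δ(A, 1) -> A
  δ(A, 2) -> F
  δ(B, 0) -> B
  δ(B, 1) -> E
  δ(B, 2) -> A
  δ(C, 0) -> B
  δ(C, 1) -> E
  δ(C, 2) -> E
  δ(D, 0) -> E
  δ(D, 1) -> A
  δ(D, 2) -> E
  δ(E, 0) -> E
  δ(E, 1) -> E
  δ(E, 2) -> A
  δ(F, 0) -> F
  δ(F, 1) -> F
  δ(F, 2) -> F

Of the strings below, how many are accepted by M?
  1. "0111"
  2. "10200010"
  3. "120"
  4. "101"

"0111": rejected
"10200010": accepted
"120": accepted
"101": rejected

2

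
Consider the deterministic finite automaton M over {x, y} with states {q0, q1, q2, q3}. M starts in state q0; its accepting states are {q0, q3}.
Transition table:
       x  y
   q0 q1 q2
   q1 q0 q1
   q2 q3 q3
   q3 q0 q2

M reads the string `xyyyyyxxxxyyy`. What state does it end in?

q1

q0 --x--> q1
q1 --y--> q1
q1 --y--> q1
q1 --y--> q1
q1 --y--> q1
q1 --y--> q1
q1 --x--> q0
q0 --x--> q1
q1 --x--> q0
q0 --x--> q1
q1 --y--> q1
q1 --y--> q1
q1 --y--> q1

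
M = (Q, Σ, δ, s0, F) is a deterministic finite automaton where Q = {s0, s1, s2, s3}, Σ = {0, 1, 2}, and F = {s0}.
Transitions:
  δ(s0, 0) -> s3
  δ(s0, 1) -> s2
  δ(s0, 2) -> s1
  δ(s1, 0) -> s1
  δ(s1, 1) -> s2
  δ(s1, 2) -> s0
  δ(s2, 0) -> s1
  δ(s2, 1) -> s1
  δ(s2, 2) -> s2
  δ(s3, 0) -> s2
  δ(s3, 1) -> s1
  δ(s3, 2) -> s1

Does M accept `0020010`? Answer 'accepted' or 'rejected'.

rejected

s0 --0--> s3
s3 --0--> s2
s2 --2--> s2
s2 --0--> s1
s1 --0--> s1
s1 --1--> s2
s2 --0--> s1
End in state s1, which is not an accepting state.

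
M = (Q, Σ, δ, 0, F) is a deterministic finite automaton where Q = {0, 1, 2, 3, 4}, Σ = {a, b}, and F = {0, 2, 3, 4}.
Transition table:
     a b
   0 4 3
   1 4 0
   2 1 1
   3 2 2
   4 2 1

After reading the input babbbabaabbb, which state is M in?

3

0 --b--> 3
3 --a--> 2
2 --b--> 1
1 --b--> 0
0 --b--> 3
3 --a--> 2
2 --b--> 1
1 --a--> 4
4 --a--> 2
2 --b--> 1
1 --b--> 0
0 --b--> 3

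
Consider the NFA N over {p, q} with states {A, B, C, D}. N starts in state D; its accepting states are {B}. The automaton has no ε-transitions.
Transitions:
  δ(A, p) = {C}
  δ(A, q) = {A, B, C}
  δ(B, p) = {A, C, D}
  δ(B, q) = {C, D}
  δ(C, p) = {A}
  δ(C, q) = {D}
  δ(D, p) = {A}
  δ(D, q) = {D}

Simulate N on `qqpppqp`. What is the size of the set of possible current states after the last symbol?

Start: {D}
read q: {D}
read q: {D}
read p: {A}
read p: {C}
read p: {A}
read q: {A, B, C}
read p: {A, C, D}
Final reachable set {A, C, D} has 3 states.

3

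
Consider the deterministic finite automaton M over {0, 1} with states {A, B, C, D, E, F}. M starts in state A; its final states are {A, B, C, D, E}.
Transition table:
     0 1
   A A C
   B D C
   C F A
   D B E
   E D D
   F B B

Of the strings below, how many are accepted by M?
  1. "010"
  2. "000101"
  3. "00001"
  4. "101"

"010": rejected
"000101": accepted
"00001": accepted
"101": accepted

3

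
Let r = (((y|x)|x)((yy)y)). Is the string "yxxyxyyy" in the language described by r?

no

No split of yxxyxyyy into u·v has ((y|x)|x) matching u and ((yy)y) matching v.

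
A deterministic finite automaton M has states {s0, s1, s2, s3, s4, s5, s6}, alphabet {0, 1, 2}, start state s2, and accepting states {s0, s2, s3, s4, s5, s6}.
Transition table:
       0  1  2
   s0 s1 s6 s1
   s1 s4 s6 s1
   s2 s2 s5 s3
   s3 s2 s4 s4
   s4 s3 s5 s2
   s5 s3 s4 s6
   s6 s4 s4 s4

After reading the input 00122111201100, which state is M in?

s2 --0--> s2
s2 --0--> s2
s2 --1--> s5
s5 --2--> s6
s6 --2--> s4
s4 --1--> s5
s5 --1--> s4
s4 --1--> s5
s5 --2--> s6
s6 --0--> s4
s4 --1--> s5
s5 --1--> s4
s4 --0--> s3
s3 --0--> s2

s2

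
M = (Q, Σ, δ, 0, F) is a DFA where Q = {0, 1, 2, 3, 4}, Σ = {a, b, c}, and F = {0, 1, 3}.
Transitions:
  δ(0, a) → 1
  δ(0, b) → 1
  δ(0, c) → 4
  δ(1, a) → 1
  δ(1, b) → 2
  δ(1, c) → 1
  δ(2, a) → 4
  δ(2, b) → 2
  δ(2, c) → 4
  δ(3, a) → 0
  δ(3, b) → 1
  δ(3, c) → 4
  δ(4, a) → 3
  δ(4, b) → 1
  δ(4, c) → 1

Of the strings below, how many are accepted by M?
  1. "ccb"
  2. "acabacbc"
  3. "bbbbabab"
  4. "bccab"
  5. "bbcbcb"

0

"ccb": rejected
"acabacbc": rejected
"bbbbabab": rejected
"bccab": rejected
"bbcbcb": rejected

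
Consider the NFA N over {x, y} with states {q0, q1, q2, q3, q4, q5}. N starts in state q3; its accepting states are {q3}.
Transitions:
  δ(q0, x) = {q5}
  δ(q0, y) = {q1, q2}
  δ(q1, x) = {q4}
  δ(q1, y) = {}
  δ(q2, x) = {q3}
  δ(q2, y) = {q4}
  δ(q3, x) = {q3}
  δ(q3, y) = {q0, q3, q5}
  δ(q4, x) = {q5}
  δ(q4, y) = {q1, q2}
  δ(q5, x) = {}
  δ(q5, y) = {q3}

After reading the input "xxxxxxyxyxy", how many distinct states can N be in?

3

Start: {q3}
read x: {q3}
read x: {q3}
read x: {q3}
read x: {q3}
read x: {q3}
read x: {q3}
read y: {q0, q3, q5}
read x: {q3, q5}
read y: {q0, q3, q5}
read x: {q3, q5}
read y: {q0, q3, q5}
Final reachable set {q0, q3, q5} has 3 states.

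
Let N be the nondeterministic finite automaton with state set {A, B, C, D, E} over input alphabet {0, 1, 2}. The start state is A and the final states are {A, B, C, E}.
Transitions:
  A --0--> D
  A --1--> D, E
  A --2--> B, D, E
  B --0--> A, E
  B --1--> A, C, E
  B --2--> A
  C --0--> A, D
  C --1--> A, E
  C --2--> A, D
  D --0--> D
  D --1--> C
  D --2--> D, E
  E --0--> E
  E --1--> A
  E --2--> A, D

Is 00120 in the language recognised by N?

rejected

Start: {A}
read 0: {D}
read 0: {D}
read 1: {C}
read 2: {A, D}
read 0: {D}
Reachable ∩ accepting = {} — empty.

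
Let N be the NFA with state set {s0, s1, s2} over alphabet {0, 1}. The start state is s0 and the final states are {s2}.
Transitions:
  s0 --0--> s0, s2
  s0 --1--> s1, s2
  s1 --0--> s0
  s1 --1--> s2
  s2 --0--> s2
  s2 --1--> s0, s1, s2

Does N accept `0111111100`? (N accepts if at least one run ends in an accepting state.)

accepted

Start: {s0}
read 0: {s0, s2}
read 1: {s0, s1, s2}
read 1: {s0, s1, s2}
read 1: {s0, s1, s2}
read 1: {s0, s1, s2}
read 1: {s0, s1, s2}
read 1: {s0, s1, s2}
read 1: {s0, s1, s2}
read 0: {s0, s2}
read 0: {s0, s2}
Reachable ∩ accepting = {s2} — nonempty.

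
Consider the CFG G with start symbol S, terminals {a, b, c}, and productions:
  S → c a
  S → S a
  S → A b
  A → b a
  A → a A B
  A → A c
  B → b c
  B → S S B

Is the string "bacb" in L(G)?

S ⇒ Ab ⇒ Acb ⇒ bacb

yes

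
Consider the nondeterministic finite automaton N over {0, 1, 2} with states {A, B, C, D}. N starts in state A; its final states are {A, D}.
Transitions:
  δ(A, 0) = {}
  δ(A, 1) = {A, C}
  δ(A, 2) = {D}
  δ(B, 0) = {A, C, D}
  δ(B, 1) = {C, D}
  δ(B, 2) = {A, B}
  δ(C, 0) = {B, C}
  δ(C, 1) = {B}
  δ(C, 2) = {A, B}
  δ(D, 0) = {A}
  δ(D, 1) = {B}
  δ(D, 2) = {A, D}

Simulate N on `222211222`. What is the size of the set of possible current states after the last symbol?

3

Start: {A}
read 2: {D}
read 2: {A, D}
read 2: {A, D}
read 2: {A, D}
read 1: {A, B, C}
read 1: {A, B, C, D}
read 2: {A, B, D}
read 2: {A, B, D}
read 2: {A, B, D}
Final reachable set {A, B, D} has 3 states.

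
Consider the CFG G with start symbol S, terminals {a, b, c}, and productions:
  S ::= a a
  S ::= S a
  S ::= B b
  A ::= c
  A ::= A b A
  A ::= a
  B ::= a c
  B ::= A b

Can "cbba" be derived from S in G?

S ⇒ Sa ⇒ Bba ⇒ Abba ⇒ cbba

yes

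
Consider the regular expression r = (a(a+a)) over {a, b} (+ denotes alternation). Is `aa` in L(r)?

yes

Split as a·a: a matches a and (a+a) matches a.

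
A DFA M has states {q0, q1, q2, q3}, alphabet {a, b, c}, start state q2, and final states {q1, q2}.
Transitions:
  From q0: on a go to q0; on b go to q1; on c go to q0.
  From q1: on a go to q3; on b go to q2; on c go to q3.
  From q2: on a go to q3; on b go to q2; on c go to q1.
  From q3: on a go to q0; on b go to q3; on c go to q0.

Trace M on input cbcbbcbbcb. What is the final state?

q2 --c--> q1
q1 --b--> q2
q2 --c--> q1
q1 --b--> q2
q2 --b--> q2
q2 --c--> q1
q1 --b--> q2
q2 --b--> q2
q2 --c--> q1
q1 --b--> q2

q2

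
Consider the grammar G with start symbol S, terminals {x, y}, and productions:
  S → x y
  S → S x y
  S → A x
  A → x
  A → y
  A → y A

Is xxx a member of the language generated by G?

no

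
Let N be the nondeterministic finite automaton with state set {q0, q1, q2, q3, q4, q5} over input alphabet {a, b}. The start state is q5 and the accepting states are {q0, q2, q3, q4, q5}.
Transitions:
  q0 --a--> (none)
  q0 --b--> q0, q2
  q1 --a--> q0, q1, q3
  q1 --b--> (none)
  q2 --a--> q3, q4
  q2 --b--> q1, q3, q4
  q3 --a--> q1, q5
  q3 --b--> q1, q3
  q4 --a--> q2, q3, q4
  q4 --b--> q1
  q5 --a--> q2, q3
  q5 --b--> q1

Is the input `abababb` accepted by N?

Start: {q5}
read a: {q2, q3}
read b: {q1, q3, q4}
read a: {q0, q1, q2, q3, q4, q5}
read b: {q0, q1, q2, q3, q4}
read a: {q0, q1, q2, q3, q4, q5}
read b: {q0, q1, q2, q3, q4}
read b: {q0, q1, q2, q3, q4}
Reachable ∩ accepting = {q0, q2, q3, q4} — nonempty.

accepted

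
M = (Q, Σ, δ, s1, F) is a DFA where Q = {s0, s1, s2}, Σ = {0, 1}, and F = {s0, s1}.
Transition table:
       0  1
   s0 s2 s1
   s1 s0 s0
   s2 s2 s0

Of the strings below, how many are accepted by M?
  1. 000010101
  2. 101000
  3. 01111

000010101: accepted
101000: rejected
01111: accepted

2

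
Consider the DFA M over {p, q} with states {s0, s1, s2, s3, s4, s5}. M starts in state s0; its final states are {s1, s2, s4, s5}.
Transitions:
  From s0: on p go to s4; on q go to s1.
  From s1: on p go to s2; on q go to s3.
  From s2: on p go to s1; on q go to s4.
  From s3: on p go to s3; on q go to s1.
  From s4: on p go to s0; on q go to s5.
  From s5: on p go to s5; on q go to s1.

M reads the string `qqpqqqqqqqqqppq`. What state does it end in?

s0 --q--> s1
s1 --q--> s3
s3 --p--> s3
s3 --q--> s1
s1 --q--> s3
s3 --q--> s1
s1 --q--> s3
s3 --q--> s1
s1 --q--> s3
s3 --q--> s1
s1 --q--> s3
s3 --q--> s1
s1 --p--> s2
s2 --p--> s1
s1 --q--> s3

s3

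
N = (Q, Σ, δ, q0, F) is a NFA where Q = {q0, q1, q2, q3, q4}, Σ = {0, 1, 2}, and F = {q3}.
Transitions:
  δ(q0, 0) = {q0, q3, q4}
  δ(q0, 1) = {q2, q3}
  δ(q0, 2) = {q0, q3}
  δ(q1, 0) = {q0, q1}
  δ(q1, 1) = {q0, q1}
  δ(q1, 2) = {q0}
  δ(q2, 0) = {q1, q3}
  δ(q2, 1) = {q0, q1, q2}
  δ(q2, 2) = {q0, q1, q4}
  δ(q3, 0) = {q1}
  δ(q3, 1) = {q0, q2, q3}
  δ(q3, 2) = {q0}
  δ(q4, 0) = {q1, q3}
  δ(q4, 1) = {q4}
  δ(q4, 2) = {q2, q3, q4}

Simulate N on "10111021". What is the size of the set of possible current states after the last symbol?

Start: {q0}
read 1: {q2, q3}
read 0: {q1, q3}
read 1: {q0, q1, q2, q3}
read 1: {q0, q1, q2, q3}
read 1: {q0, q1, q2, q3}
read 0: {q0, q1, q3, q4}
read 2: {q0, q2, q3, q4}
read 1: {q0, q1, q2, q3, q4}
Final reachable set {q0, q1, q2, q3, q4} has 5 states.

5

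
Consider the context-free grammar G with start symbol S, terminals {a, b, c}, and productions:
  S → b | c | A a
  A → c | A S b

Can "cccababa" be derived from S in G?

S ⇒ Aa ⇒ ASba ⇒ cSba ⇒ cAaba ⇒ cASbaba ⇒ ccSbaba ⇒ ccAababa ⇒ cccababa

yes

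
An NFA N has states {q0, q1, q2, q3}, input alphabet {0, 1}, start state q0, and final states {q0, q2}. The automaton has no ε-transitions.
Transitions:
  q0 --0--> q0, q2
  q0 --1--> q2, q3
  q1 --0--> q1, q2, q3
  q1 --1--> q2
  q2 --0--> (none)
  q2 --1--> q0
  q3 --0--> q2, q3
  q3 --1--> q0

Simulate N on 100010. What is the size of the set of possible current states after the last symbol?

Start: {q0}
read 1: {q2, q3}
read 0: {q2, q3}
read 0: {q2, q3}
read 0: {q2, q3}
read 1: {q0}
read 0: {q0, q2}
Final reachable set {q0, q2} has 2 states.

2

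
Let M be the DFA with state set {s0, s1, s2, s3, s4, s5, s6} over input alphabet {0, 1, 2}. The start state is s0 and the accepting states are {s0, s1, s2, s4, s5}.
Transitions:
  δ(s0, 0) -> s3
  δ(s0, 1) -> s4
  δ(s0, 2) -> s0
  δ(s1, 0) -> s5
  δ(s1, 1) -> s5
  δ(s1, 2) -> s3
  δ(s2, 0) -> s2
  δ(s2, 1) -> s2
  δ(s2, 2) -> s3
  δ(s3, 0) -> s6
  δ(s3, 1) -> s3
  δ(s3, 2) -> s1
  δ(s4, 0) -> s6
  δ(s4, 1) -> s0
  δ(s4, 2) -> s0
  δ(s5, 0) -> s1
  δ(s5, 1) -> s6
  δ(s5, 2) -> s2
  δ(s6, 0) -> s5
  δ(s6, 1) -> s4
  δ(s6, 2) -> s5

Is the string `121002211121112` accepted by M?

accepted

s0 --1--> s4
s4 --2--> s0
s0 --1--> s4
s4 --0--> s6
s6 --0--> s5
s5 --2--> s2
s2 --2--> s3
s3 --1--> s3
s3 --1--> s3
s3 --1--> s3
s3 --2--> s1
s1 --1--> s5
s5 --1--> s6
s6 --1--> s4
s4 --2--> s0
End in state s0, which is an accepting state.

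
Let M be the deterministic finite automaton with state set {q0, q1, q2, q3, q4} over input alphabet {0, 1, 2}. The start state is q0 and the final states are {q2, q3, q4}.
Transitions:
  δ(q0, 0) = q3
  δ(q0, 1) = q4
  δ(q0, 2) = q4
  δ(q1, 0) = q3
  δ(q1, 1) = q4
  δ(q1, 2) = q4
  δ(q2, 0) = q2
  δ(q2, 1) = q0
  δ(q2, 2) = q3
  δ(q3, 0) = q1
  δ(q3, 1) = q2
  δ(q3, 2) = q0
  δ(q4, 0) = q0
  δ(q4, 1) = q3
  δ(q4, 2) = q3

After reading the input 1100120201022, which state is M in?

q0 --1--> q4
q4 --1--> q3
q3 --0--> q1
q1 --0--> q3
q3 --1--> q2
q2 --2--> q3
q3 --0--> q1
q1 --2--> q4
q4 --0--> q0
q0 --1--> q4
q4 --0--> q0
q0 --2--> q4
q4 --2--> q3

q3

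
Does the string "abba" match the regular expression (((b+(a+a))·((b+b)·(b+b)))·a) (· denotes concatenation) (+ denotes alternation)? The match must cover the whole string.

Split as abb·a: ((b+(a+a))·((b+b)·(b+b))) matches abb and a matches a.

yes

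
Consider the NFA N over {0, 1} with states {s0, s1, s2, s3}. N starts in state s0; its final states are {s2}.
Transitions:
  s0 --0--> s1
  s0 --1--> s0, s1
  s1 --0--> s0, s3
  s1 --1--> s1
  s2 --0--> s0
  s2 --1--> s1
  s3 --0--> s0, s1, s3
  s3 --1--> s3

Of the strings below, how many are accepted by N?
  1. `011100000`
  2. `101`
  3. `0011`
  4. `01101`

0

`011100000`: rejected
`101`: rejected
`0011`: rejected
`01101`: rejected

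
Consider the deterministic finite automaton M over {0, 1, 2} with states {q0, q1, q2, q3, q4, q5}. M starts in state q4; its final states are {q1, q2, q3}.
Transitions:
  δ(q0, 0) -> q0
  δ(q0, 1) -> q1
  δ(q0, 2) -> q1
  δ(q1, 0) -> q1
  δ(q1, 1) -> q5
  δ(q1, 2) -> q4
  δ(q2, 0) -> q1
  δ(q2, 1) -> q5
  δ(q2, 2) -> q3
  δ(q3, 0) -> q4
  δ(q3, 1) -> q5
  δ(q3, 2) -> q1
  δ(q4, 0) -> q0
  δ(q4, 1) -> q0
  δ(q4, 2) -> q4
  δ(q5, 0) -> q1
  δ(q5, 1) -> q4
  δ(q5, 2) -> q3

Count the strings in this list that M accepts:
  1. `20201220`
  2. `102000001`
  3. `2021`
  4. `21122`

1

`20201220`: accepted
`102000001`: rejected
`2021`: rejected
`21122`: rejected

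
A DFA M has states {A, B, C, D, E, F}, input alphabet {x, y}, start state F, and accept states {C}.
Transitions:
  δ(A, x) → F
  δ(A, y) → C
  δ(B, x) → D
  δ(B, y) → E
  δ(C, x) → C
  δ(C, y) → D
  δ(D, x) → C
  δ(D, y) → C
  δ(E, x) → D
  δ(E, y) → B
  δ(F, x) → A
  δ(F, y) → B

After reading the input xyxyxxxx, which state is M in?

F --x--> A
A --y--> C
C --x--> C
C --y--> D
D --x--> C
C --x--> C
C --x--> C
C --x--> C

C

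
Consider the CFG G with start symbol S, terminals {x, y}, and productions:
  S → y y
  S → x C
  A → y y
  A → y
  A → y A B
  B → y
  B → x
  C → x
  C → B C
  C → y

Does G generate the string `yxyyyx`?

no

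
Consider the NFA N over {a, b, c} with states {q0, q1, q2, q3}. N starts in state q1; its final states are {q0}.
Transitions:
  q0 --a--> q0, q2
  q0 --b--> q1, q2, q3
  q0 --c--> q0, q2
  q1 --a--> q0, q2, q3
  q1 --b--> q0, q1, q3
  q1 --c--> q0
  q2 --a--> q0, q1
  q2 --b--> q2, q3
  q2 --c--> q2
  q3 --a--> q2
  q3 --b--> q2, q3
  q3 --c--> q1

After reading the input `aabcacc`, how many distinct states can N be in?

Start: {q1}
read a: {q0, q2, q3}
read a: {q0, q1, q2}
read b: {q0, q1, q2, q3}
read c: {q0, q1, q2}
read a: {q0, q1, q2, q3}
read c: {q0, q1, q2}
read c: {q0, q2}
Final reachable set {q0, q2} has 2 states.

2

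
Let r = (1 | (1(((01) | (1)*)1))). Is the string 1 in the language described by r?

yes

The left alternative 1 matches 1.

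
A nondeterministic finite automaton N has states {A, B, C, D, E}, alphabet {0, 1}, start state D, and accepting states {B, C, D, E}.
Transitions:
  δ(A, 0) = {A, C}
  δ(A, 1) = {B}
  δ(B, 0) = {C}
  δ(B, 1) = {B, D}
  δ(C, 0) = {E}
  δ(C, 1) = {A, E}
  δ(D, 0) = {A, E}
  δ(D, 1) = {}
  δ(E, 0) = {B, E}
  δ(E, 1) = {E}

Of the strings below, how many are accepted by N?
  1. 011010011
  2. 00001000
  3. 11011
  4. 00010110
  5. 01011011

4

011010011: accepted
00001000: accepted
11011: rejected
00010110: accepted
01011011: accepted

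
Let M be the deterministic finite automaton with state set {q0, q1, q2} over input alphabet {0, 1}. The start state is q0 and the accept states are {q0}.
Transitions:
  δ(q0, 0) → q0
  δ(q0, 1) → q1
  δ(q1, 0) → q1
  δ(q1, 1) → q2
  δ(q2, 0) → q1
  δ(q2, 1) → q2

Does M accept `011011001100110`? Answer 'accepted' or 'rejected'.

q0 --0--> q0
q0 --1--> q1
q1 --1--> q2
q2 --0--> q1
q1 --1--> q2
q2 --1--> q2
q2 --0--> q1
q1 --0--> q1
q1 --1--> q2
q2 --1--> q2
q2 --0--> q1
q1 --0--> q1
q1 --1--> q2
q2 --1--> q2
q2 --0--> q1
End in state q1, which is not an accepting state.

rejected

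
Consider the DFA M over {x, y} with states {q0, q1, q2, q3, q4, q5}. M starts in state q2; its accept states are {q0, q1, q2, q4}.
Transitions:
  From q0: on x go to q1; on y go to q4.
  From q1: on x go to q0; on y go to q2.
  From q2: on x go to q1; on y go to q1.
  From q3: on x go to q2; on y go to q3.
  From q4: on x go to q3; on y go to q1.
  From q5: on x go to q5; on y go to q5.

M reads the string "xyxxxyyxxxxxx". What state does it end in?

q1

q2 --x--> q1
q1 --y--> q2
q2 --x--> q1
q1 --x--> q0
q0 --x--> q1
q1 --y--> q2
q2 --y--> q1
q1 --x--> q0
q0 --x--> q1
q1 --x--> q0
q0 --x--> q1
q1 --x--> q0
q0 --x--> q1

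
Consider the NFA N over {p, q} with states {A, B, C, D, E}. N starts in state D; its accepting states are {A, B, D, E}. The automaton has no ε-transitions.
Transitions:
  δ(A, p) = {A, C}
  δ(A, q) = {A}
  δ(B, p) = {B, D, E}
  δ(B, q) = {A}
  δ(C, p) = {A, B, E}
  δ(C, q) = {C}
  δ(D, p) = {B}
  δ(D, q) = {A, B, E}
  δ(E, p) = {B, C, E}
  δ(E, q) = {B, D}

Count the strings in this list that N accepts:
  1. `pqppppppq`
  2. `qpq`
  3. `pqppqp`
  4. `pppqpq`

`pqppppppq`: accepted
`qpq`: accepted
`pqppqp`: accepted
`pppqpq`: accepted

4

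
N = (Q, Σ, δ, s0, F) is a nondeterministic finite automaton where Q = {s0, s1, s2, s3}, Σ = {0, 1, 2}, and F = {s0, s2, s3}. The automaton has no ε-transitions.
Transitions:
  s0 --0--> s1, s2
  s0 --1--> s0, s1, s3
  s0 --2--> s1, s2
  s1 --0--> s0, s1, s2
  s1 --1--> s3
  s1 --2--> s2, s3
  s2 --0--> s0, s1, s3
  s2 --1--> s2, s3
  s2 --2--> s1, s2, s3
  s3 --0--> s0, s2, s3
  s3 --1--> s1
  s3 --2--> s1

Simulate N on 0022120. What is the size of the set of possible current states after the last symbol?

4

Start: {s0}
read 0: {s1, s2}
read 0: {s0, s1, s2, s3}
read 2: {s1, s2, s3}
read 2: {s1, s2, s3}
read 1: {s1, s2, s3}
read 2: {s1, s2, s3}
read 0: {s0, s1, s2, s3}
Final reachable set {s0, s1, s2, s3} has 4 states.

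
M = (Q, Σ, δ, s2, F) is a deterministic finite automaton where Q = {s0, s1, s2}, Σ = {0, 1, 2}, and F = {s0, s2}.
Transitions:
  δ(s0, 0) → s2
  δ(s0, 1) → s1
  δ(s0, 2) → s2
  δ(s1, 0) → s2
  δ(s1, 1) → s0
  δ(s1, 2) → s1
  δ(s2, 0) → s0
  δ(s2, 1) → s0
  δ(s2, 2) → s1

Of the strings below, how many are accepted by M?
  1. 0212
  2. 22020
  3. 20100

3

0212: accepted
22020: accepted
20100: accepted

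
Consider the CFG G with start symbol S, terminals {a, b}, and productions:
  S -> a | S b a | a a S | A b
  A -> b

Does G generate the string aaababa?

yes

S ⇒ Sba ⇒ Sbaba ⇒ aaSbaba ⇒ aaababa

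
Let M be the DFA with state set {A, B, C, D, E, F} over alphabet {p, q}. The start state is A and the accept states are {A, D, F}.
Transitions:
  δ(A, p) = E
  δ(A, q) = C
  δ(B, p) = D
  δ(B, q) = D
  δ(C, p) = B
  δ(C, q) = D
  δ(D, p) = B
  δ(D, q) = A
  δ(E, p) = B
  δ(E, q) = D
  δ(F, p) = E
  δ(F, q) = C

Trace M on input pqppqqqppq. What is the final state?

A --p--> E
E --q--> D
D --p--> B
B --p--> D
D --q--> A
A --q--> C
C --q--> D
D --p--> B
B --p--> D
D --q--> A

A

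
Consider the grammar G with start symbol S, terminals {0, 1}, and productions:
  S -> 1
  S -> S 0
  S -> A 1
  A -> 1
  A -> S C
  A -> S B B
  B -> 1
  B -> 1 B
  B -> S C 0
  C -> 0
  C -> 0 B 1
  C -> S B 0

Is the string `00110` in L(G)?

no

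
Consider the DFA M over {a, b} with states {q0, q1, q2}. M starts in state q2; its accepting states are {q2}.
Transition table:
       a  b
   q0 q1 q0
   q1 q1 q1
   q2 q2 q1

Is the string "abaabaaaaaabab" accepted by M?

q2 --a--> q2
q2 --b--> q1
q1 --a--> q1
q1 --a--> q1
q1 --b--> q1
q1 --a--> q1
q1 --a--> q1
q1 --a--> q1
q1 --a--> q1
q1 --a--> q1
q1 --a--> q1
q1 --b--> q1
q1 --a--> q1
q1 --b--> q1
End in state q1, which is not an accepting state.

rejected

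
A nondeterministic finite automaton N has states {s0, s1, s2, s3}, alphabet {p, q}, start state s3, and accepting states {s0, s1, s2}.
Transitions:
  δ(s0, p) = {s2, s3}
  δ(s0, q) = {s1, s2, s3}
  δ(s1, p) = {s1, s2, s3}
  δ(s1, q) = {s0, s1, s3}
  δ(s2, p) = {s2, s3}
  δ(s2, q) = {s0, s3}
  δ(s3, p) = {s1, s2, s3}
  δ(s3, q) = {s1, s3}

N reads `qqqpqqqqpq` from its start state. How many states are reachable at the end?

3

Start: {s3}
read q: {s1, s3}
read q: {s0, s1, s3}
read q: {s0, s1, s2, s3}
read p: {s1, s2, s3}
read q: {s0, s1, s3}
read q: {s0, s1, s2, s3}
read q: {s0, s1, s2, s3}
read q: {s0, s1, s2, s3}
read p: {s1, s2, s3}
read q: {s0, s1, s3}
Final reachable set {s0, s1, s3} has 3 states.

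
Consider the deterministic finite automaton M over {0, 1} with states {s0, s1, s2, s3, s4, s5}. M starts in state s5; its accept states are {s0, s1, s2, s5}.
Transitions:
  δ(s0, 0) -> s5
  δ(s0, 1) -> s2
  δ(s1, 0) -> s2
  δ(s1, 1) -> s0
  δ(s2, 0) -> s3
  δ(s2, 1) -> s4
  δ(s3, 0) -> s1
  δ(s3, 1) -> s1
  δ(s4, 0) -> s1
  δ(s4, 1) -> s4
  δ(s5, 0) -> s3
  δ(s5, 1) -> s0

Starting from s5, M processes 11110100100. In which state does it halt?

s3

s5 --1--> s0
s0 --1--> s2
s2 --1--> s4
s4 --1--> s4
s4 --0--> s1
s1 --1--> s0
s0 --0--> s5
s5 --0--> s3
s3 --1--> s1
s1 --0--> s2
s2 --0--> s3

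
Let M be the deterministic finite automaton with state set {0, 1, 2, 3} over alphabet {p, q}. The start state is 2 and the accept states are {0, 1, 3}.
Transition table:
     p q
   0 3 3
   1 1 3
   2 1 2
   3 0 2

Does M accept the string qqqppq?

accepted

2 --q--> 2
2 --q--> 2
2 --q--> 2
2 --p--> 1
1 --p--> 1
1 --q--> 3
End in state 3, which is an accepting state.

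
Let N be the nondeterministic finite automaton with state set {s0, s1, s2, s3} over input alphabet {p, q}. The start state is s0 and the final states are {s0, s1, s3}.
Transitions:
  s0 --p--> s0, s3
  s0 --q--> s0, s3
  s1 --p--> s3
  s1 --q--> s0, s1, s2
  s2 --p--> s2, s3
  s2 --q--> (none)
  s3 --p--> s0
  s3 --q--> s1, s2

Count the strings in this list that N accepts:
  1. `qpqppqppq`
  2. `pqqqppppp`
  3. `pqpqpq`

3

`qpqppqppq`: accepted
`pqqqppppp`: accepted
`pqpqpq`: accepted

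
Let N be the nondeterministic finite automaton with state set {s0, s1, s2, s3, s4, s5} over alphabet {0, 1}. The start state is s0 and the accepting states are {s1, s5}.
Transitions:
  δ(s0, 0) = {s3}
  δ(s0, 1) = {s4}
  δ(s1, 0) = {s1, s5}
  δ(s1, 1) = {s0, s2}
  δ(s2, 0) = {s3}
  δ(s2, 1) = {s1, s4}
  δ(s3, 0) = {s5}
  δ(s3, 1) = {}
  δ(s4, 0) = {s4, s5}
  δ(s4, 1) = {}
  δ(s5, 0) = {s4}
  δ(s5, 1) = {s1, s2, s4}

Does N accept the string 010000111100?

rejected

Start: {s0}
read 0: {s3}
read 1: {}
The reachable set is empty and stays empty for the remaining 10 symbols.
Reachable ∩ accepting = {} — empty.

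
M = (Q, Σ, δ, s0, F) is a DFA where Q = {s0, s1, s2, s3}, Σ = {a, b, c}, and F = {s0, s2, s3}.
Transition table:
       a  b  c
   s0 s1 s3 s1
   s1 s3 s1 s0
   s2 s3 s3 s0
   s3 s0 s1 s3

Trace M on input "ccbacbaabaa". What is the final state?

s1

s0 --c--> s1
s1 --c--> s0
s0 --b--> s3
s3 --a--> s0
s0 --c--> s1
s1 --b--> s1
s1 --a--> s3
s3 --a--> s0
s0 --b--> s3
s3 --a--> s0
s0 --a--> s1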